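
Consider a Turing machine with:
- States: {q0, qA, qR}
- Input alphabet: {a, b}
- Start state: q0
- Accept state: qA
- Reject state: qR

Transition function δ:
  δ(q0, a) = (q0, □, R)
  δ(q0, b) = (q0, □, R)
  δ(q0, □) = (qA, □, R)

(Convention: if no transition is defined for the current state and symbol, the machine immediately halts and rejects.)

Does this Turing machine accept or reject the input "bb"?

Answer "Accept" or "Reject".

Execution trace:
Initial: [q0]bb
Step 1: δ(q0, b) = (q0, □, R) → □[q0]b
Step 2: δ(q0, b) = (q0, □, R) → □□[q0]□
Step 3: δ(q0, □) = (qA, □, R) → □□□[qA]□

The machine reaches the accept state qA and halts.

Answer: Accept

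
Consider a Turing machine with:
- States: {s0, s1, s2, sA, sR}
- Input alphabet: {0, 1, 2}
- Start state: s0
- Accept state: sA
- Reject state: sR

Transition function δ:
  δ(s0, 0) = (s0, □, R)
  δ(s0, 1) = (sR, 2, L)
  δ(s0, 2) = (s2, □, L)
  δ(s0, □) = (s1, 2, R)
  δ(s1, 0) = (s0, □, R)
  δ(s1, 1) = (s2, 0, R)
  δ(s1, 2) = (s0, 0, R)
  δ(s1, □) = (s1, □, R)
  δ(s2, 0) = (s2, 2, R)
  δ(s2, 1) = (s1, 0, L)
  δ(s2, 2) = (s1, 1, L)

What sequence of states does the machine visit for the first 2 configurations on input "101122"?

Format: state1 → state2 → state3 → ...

Execution trace:
Initial: [s0]101122
Step 1: δ(s0, 1) = (sR, 2, L) → [sR]□201122

The machine reaches the reject state sR and halts.

State sequence: s0 → sR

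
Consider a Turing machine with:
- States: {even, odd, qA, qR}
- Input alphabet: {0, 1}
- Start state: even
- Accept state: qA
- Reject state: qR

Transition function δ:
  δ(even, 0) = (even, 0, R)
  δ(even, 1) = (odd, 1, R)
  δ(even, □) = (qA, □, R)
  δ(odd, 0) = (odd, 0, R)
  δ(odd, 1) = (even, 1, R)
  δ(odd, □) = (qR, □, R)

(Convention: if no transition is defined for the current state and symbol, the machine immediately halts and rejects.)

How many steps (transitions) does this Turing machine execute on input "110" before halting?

Execution trace:
Initial: [even]110
Step 1: δ(even, 1) = (odd, 1, R) → 1[odd]10
Step 2: δ(odd, 1) = (even, 1, R) → 11[even]0
Step 3: δ(even, 0) = (even, 0, R) → 110[even]□
Step 4: δ(even, □) = (qA, □, R) → 110□[qA]□

The machine reaches the accept state qA and halts.

The machine executed 4 steps before halting.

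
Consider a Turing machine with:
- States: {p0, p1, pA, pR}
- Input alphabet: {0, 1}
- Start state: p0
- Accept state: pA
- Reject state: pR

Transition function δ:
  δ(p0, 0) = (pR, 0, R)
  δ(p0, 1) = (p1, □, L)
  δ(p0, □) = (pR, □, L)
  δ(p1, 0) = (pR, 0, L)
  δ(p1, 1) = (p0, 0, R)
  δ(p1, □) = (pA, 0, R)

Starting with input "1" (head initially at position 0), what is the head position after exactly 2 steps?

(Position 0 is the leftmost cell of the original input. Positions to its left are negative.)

Execution trace (head position shown):
Step 0: [p0]1  (head at position 0)
Step 1: move left → [p1]□□  (head at position -1)
Step 2: move right → 0[pA]□  (head at position 0)

After 2 steps, the head is at position 0.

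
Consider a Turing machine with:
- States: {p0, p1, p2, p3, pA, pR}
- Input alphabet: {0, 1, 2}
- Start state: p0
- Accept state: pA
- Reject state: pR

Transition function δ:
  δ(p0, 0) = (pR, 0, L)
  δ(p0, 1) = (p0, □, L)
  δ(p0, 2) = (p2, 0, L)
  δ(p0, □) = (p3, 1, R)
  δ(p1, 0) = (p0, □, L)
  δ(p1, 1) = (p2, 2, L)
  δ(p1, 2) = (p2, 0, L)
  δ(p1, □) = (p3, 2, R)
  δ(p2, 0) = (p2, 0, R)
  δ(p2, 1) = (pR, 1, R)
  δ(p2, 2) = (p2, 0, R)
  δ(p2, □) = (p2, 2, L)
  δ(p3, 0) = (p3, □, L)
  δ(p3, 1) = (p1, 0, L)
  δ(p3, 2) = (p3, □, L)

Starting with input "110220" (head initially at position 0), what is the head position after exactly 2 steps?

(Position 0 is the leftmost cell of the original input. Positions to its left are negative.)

Execution trace (head position shown):
Step 0: [p0]110220  (head at position 0)
Step 1: move left → [p0]□□10220  (head at position -1)
Step 2: move right → 1[p3]□10220  (head at position 0)

After 2 steps, the head is at position 0.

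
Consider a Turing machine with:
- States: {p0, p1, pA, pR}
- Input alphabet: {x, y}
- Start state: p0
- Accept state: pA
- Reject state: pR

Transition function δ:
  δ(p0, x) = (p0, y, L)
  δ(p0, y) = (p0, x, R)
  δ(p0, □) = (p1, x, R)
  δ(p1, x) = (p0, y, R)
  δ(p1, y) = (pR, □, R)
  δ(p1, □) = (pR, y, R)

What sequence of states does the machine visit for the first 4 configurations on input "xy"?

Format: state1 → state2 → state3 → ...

Execution trace:
Initial: [p0]xy
Step 1: δ(p0, x) = (p0, y, L) → [p0]□yy
Step 2: δ(p0, □) = (p1, x, R) → x[p1]yy
Step 3: δ(p1, y) = (pR, □, R) → x□[pR]y

The machine reaches the reject state pR and halts.

State sequence: p0 → p0 → p1 → pR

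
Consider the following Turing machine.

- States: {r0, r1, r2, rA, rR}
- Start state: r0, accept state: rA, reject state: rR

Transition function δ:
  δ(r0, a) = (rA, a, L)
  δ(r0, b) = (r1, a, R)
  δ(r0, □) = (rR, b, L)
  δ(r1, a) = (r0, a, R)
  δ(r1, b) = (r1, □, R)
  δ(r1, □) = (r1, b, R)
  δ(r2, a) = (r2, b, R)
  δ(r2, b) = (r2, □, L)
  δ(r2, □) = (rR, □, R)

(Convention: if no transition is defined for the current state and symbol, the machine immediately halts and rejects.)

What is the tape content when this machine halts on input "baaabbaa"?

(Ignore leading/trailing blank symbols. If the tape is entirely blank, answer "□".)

Execution trace:
Initial: [r0]baaabbaa
Step 1: δ(r0, b) = (r1, a, R) → a[r1]aaabbaa
Step 2: δ(r1, a) = (r0, a, R) → aa[r0]aabbaa
Step 3: δ(r0, a) = (rA, a, L) → a[rA]aaabbaa

The machine reaches the accept state rA and halts.

Final tape (ignoring leading/trailing blanks): aaaabbaa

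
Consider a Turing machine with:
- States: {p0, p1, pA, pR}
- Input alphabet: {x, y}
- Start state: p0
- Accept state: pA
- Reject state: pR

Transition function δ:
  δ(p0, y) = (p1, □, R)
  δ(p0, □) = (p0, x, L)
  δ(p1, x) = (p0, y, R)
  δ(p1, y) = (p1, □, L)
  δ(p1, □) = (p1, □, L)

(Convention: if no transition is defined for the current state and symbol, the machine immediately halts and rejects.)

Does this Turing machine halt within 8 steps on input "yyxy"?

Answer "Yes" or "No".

Execution trace:
Initial: [p0]yyxy
Step 1: δ(p0, y) = (p1, □, R) → □[p1]yxy
Step 2: δ(p1, y) = (p1, □, L) → [p1]□□xy
Step 3: δ(p1, □) = (p1, □, L) → [p1]□□□xy
Step 4: δ(p1, □) = (p1, □, L) → [p1]□□□□xy
Step 5: δ(p1, □) = (p1, □, L) → [p1]□□□□□xy
Step 6: δ(p1, □) = (p1, □, L) → [p1]□□□□□□xy
Step 7: δ(p1, □) = (p1, □, L) → [p1]□□□□□□□xy
Step 8: δ(p1, □) = (p1, □, L) → [p1]□□□□□□□□xy

The machine has not reached a halting state after 8 steps.
The machine did not halt within the 8-step bound.

Answer: No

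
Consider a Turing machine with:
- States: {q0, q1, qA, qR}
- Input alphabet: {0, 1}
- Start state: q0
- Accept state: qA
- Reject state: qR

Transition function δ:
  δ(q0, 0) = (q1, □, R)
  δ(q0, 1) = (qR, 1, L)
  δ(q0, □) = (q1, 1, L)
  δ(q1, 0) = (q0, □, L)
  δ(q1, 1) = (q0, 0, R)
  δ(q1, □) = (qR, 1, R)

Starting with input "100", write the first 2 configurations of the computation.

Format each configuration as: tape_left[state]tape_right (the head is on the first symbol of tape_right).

Transitions applied:
Step 1: δ(q0, 1) = (qR, 1, L)

The first 2 configurations are:
[q0]100 ⊢ [qR]□100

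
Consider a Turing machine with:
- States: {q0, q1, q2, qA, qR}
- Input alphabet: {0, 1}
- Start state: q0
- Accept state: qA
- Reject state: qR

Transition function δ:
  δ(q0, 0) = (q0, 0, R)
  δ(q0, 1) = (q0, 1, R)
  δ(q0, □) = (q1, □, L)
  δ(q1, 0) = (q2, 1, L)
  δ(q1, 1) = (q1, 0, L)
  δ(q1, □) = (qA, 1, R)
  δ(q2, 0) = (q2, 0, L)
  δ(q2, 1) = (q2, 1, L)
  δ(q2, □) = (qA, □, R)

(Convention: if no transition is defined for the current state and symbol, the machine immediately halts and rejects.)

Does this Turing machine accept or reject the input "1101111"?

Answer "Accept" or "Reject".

Execution trace:
Initial: [q0]1101111
Step 1: δ(q0, 1) = (q0, 1, R) → 1[q0]101111
Step 2: δ(q0, 1) = (q0, 1, R) → 11[q0]01111
Step 3: δ(q0, 0) = (q0, 0, R) → 110[q0]1111
Step 4: δ(q0, 1) = (q0, 1, R) → 1101[q0]111
Step 5: δ(q0, 1) = (q0, 1, R) → 11011[q0]11
Step 6: δ(q0, 1) = (q0, 1, R) → 110111[q0]1
Step 7: δ(q0, 1) = (q0, 1, R) → 1101111[q0]□
Step 8: δ(q0, □) = (q1, □, L) → 110111[q1]1□
Step 9: δ(q1, 1) = (q1, 0, L) → 11011[q1]10□
Step 10: δ(q1, 1) = (q1, 0, L) → 1101[q1]100□
Step 11: δ(q1, 1) = (q1, 0, L) → 110[q1]1000□
Step 12: δ(q1, 1) = (q1, 0, L) → 11[q1]00000□
Step 13: δ(q1, 0) = (q2, 1, L) → 1[q2]110000□
Step 14: δ(q2, 1) = (q2, 1, L) → [q2]1110000□
Step 15: δ(q2, 1) = (q2, 1, L) → [q2]□1110000□
Step 16: δ(q2, □) = (qA, □, R) → □[qA]1110000□

The machine reaches the accept state qA and halts.

Answer: Accept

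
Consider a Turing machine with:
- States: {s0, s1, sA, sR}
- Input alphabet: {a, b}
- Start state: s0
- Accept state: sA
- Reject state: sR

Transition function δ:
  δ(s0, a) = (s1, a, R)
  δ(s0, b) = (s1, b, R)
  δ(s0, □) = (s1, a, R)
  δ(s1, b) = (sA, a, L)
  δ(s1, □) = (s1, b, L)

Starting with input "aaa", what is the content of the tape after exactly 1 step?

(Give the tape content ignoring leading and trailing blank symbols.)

Execution trace:
Initial: [s0]aaa
Step 1: δ(s0, a) = (s1, a, R) → a[s1]aa

No transition is defined for δ(s1, a). By convention the machine halts and rejects.

After 1 step, the tape (ignoring leading/trailing blanks) is: aaa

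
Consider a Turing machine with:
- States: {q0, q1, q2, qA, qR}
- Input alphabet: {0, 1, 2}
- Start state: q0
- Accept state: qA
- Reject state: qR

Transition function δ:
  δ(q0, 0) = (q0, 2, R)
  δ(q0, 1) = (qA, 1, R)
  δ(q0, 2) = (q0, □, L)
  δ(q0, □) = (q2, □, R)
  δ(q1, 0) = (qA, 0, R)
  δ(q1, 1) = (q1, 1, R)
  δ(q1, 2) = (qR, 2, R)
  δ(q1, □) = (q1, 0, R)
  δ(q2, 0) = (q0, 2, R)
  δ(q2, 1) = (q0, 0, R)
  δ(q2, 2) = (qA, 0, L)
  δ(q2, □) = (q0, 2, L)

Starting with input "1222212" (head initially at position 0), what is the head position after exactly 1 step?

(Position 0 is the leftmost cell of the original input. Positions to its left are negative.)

Execution trace (head position shown):
Step 0: [q0]1222212  (head at position 0)
Step 1: move right → 1[qA]222212  (head at position 1)

After 1 step, the head is at position 1.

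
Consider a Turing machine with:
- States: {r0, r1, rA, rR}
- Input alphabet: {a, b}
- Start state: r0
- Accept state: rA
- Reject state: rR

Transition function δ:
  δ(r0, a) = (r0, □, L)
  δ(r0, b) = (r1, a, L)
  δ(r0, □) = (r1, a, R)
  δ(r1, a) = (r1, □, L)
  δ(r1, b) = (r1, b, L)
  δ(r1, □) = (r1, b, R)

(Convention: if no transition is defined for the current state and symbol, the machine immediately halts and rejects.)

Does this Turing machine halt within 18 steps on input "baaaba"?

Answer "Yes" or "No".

Execution trace:
Initial: [r0]baaaba
Step 1: δ(r0, b) = (r1, a, L) → [r1]□aaaaba
Step 2: δ(r1, □) = (r1, b, R) → b[r1]aaaaba
Step 3: δ(r1, a) = (r1, □, L) → [r1]b□aaaba
Step 4: δ(r1, b) = (r1, b, L) → [r1]□b□aaaba
Step 5: δ(r1, □) = (r1, b, R) → b[r1]b□aaaba
Step 6: δ(r1, b) = (r1, b, L) → [r1]bb□aaaba
Step 7: δ(r1, b) = (r1, b, L) → [r1]□bb□aaaba
Step 8: δ(r1, □) = (r1, b, R) → b[r1]bb□aaaba
Step 9: δ(r1, b) = (r1, b, L) → [r1]bbb□aaaba
Step 10: δ(r1, b) = (r1, b, L) → [r1]□bbb□aaaba
Step 11: δ(r1, □) = (r1, b, R) → b[r1]bbb□aaaba
Step 12: δ(r1, b) = (r1, b, L) → [r1]bbbb□aaaba
Step 13: δ(r1, b) = (r1, b, L) → [r1]□bbbb□aaaba
Step 14: δ(r1, □) = (r1, b, R) → b[r1]bbbb□aaaba
Step 15: δ(r1, b) = (r1, b, L) → [r1]bbbbb□aaaba
Step 16: δ(r1, b) = (r1, b, L) → [r1]□bbbbb□aaaba
Step 17: δ(r1, □) = (r1, b, R) → b[r1]bbbbb□aaaba
Step 18: δ(r1, b) = (r1, b, L) → [r1]bbbbbb□aaaba

The machine has not reached a halting state after 18 steps.
The machine did not halt within the 18-step bound.

Answer: No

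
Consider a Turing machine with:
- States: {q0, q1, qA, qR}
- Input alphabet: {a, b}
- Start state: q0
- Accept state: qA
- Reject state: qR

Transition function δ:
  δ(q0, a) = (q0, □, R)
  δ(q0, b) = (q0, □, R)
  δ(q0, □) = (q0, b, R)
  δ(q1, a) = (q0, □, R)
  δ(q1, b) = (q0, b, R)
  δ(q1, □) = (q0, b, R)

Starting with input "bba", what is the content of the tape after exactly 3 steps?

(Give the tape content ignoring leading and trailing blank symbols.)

Execution trace:
Initial: [q0]bba
Step 1: δ(q0, b) = (q0, □, R) → □[q0]ba
Step 2: δ(q0, b) = (q0, □, R) → □□[q0]a
Step 3: δ(q0, a) = (q0, □, R) → □□□[q0]□

After 3 steps, the tape (ignoring leading/trailing blanks) is: □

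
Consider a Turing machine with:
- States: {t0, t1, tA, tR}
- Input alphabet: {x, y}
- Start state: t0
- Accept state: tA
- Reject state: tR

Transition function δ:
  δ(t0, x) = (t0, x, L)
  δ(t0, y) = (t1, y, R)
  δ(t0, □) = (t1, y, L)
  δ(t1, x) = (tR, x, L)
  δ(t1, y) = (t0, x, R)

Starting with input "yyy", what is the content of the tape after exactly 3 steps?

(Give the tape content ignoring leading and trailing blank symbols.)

Execution trace:
Initial: [t0]yyy
Step 1: δ(t0, y) = (t1, y, R) → y[t1]yy
Step 2: δ(t1, y) = (t0, x, R) → yx[t0]y
Step 3: δ(t0, y) = (t1, y, R) → yxy[t1]□

No transition is defined for δ(t1, □). By convention the machine halts and rejects.

After 3 steps, the tape (ignoring leading/trailing blanks) is: yxy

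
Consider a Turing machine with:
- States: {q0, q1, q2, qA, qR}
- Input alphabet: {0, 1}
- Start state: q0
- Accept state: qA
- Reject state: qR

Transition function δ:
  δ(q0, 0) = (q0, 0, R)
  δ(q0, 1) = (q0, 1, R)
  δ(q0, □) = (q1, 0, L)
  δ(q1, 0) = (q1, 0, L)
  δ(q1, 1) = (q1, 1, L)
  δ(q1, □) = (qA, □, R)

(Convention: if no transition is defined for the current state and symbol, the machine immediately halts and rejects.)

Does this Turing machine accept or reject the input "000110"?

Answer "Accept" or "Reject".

Execution trace:
Initial: [q0]000110
Step 1: δ(q0, 0) = (q0, 0, R) → 0[q0]00110
Step 2: δ(q0, 0) = (q0, 0, R) → 00[q0]0110
Step 3: δ(q0, 0) = (q0, 0, R) → 000[q0]110
Step 4: δ(q0, 1) = (q0, 1, R) → 0001[q0]10
Step 5: δ(q0, 1) = (q0, 1, R) → 00011[q0]0
Step 6: δ(q0, 0) = (q0, 0, R) → 000110[q0]□
Step 7: δ(q0, □) = (q1, 0, L) → 00011[q1]00
Step 8: δ(q1, 0) = (q1, 0, L) → 0001[q1]100
Step 9: δ(q1, 1) = (q1, 1, L) → 000[q1]1100
Step 10: δ(q1, 1) = (q1, 1, L) → 00[q1]01100
Step 11: δ(q1, 0) = (q1, 0, L) → 0[q1]001100
Step 12: δ(q1, 0) = (q1, 0, L) → [q1]0001100
Step 13: δ(q1, 0) = (q1, 0, L) → [q1]□0001100
Step 14: δ(q1, □) = (qA, □, R) → □[qA]0001100

The machine reaches the accept state qA and halts.

Answer: Accept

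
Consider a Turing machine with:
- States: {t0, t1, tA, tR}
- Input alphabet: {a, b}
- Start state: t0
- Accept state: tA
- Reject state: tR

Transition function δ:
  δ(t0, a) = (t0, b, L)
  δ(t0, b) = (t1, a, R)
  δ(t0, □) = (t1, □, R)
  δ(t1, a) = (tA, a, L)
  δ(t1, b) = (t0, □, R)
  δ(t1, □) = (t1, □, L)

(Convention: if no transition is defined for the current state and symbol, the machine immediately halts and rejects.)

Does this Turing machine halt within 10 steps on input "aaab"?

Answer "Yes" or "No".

Execution trace:
Initial: [t0]aaab
Step 1: δ(t0, a) = (t0, b, L) → [t0]□baab
Step 2: δ(t0, □) = (t1, □, R) → □[t1]baab
Step 3: δ(t1, b) = (t0, □, R) → □□[t0]aab
Step 4: δ(t0, a) = (t0, b, L) → □[t0]□bab
Step 5: δ(t0, □) = (t1, □, R) → □□[t1]bab
Step 6: δ(t1, b) = (t0, □, R) → □□□[t0]ab
Step 7: δ(t0, a) = (t0, b, L) → □□[t0]□bb
Step 8: δ(t0, □) = (t1, □, R) → □□□[t1]bb
Step 9: δ(t1, b) = (t0, □, R) → □□□□[t0]b
Step 10: δ(t0, b) = (t1, a, R) → □□□□a[t1]□

The machine has not reached a halting state after 10 steps.
The machine did not halt within the 10-step bound.

Answer: No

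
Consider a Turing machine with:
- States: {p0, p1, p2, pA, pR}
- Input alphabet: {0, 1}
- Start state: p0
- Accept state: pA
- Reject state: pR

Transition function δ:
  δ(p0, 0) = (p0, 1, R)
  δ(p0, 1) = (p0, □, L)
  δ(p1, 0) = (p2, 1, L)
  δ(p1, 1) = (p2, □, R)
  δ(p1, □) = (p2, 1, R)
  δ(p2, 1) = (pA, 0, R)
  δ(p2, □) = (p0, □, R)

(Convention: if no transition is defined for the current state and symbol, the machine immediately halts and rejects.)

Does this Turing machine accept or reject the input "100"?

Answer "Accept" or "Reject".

Execution trace:
Initial: [p0]100
Step 1: δ(p0, 1) = (p0, □, L) → [p0]□□00

No transition is defined for δ(p0, □). By convention the machine halts and rejects.

Answer: Reject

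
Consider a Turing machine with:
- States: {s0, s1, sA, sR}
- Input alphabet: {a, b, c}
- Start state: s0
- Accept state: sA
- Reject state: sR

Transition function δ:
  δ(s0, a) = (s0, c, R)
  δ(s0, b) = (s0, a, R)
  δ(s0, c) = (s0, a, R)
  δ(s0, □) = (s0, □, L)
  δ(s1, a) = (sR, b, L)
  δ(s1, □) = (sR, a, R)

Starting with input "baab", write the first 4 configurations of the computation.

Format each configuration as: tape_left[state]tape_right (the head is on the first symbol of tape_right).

Transitions applied:
Step 1: δ(s0, b) = (s0, a, R)
Step 2: δ(s0, a) = (s0, c, R)
Step 3: δ(s0, a) = (s0, c, R)

The first 4 configurations are:
[s0]baab ⊢ a[s0]aab ⊢ ac[s0]ab ⊢ acc[s0]b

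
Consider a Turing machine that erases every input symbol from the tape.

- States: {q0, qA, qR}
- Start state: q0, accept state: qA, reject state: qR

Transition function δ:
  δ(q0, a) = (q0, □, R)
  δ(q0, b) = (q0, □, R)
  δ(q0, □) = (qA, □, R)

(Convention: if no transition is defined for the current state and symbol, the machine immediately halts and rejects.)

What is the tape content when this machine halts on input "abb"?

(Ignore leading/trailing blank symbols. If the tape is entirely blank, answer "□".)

Execution trace:
Initial: [q0]abb
Step 1: δ(q0, a) = (q0, □, R) → □[q0]bb
Step 2: δ(q0, b) = (q0, □, R) → □□[q0]b
Step 3: δ(q0, b) = (q0, □, R) → □□□[q0]□
Step 4: δ(q0, □) = (qA, □, R) → □□□□[qA]□

The machine reaches the accept state qA and halts.

Final tape (ignoring leading/trailing blanks): □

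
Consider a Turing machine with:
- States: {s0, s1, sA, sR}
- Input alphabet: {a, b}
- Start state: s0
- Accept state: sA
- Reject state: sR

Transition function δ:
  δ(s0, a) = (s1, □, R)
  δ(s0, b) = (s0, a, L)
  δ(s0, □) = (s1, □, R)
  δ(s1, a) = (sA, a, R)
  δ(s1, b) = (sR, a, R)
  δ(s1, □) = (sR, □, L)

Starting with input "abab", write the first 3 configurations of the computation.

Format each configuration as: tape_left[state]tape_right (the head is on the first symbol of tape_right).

Transitions applied:
Step 1: δ(s0, a) = (s1, □, R)
Step 2: δ(s1, b) = (sR, a, R)

The first 3 configurations are:
[s0]abab ⊢ □[s1]bab ⊢ □a[sR]ab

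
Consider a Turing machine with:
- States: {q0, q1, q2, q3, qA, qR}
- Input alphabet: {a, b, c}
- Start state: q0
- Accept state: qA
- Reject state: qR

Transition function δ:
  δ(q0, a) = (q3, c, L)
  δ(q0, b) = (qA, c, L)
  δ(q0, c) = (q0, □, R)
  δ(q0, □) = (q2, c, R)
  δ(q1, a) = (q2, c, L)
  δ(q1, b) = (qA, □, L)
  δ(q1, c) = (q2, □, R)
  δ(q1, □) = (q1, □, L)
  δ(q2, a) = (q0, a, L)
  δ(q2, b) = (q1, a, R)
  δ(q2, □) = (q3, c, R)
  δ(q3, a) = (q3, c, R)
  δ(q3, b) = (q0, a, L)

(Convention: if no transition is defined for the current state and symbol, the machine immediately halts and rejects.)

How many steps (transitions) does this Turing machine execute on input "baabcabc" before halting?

Execution trace:
Initial: [q0]baabcabc
Step 1: δ(q0, b) = (qA, c, L) → [qA]□caabcabc

The machine reaches the accept state qA and halts.

The machine executed 1 step before halting.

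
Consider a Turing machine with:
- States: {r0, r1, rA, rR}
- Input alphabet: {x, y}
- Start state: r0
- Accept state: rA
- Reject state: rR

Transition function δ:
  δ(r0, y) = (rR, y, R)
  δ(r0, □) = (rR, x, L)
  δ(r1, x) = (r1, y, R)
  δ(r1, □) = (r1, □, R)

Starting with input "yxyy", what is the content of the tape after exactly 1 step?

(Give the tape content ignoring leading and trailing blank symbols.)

Execution trace:
Initial: [r0]yxyy
Step 1: δ(r0, y) = (rR, y, R) → y[rR]xyy

The machine reaches the reject state rR and halts.

After 1 step, the tape (ignoring leading/trailing blanks) is: yxyy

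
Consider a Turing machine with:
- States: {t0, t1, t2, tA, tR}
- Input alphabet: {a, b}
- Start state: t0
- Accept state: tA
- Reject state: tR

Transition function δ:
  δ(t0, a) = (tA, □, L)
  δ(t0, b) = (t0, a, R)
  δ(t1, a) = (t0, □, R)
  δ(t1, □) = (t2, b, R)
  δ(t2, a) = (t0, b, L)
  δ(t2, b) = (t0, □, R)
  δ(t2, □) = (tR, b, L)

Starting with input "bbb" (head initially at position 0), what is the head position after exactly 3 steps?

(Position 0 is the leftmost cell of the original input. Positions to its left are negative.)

Execution trace (head position shown):
Step 0: [t0]bbb  (head at position 0)
Step 1: move right → a[t0]bb  (head at position 1)
Step 2: move right → aa[t0]b  (head at position 2)
Step 3: move right → aaa[t0]□  (head at position 3)

After 3 steps, the head is at position 3.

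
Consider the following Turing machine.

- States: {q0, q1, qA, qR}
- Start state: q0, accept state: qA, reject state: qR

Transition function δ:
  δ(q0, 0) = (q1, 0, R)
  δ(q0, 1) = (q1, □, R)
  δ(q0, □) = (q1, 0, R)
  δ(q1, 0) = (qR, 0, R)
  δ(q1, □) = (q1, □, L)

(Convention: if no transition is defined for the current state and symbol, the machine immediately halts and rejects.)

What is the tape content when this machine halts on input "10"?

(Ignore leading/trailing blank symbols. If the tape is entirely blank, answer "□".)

Execution trace:
Initial: [q0]10
Step 1: δ(q0, 1) = (q1, □, R) → □[q1]0
Step 2: δ(q1, 0) = (qR, 0, R) → □0[qR]□

The machine reaches the reject state qR and halts.

Final tape (ignoring leading/trailing blanks): 0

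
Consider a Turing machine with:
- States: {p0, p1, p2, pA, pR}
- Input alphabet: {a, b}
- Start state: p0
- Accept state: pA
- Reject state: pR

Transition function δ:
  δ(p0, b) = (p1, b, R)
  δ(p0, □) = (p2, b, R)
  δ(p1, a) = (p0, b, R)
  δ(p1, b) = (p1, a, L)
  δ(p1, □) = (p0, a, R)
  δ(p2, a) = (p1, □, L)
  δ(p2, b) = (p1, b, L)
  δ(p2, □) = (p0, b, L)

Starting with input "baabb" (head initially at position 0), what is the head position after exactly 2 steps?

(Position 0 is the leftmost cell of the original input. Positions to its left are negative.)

Execution trace (head position shown):
Step 0: [p0]baabb  (head at position 0)
Step 1: move right → b[p1]aabb  (head at position 1)
Step 2: move right → bb[p0]abb  (head at position 2)

After 2 steps, the head is at position 2.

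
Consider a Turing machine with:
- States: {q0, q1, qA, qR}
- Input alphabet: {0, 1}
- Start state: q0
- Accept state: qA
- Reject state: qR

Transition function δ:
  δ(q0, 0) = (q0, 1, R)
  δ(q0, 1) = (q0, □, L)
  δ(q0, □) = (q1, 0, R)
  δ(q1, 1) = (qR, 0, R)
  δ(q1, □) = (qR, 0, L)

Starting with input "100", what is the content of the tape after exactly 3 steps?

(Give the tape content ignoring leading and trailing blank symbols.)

Execution trace:
Initial: [q0]100
Step 1: δ(q0, 1) = (q0, □, L) → [q0]□□00
Step 2: δ(q0, □) = (q1, 0, R) → 0[q1]□00
Step 3: δ(q1, □) = (qR, 0, L) → [qR]0000

The machine reaches the reject state qR and halts.

After 3 steps, the tape (ignoring leading/trailing blanks) is: 0000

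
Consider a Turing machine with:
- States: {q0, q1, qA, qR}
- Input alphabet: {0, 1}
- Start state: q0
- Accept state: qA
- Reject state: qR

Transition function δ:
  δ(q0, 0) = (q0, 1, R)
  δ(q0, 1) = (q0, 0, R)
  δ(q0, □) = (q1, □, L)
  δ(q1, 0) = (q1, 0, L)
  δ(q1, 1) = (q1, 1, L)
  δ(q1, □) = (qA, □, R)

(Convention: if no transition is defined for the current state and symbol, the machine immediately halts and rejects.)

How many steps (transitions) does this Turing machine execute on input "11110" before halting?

Execution trace:
Initial: [q0]11110
Step 1: δ(q0, 1) = (q0, 0, R) → 0[q0]1110
Step 2: δ(q0, 1) = (q0, 0, R) → 00[q0]110
Step 3: δ(q0, 1) = (q0, 0, R) → 000[q0]10
Step 4: δ(q0, 1) = (q0, 0, R) → 0000[q0]0
Step 5: δ(q0, 0) = (q0, 1, R) → 00001[q0]□
Step 6: δ(q0, □) = (q1, □, L) → 0000[q1]1□
Step 7: δ(q1, 1) = (q1, 1, L) → 000[q1]01□
Step 8: δ(q1, 0) = (q1, 0, L) → 00[q1]001□
Step 9: δ(q1, 0) = (q1, 0, L) → 0[q1]0001□
Step 10: δ(q1, 0) = (q1, 0, L) → [q1]00001□
Step 11: δ(q1, 0) = (q1, 0, L) → [q1]□00001□
Step 12: δ(q1, □) = (qA, □, R) → □[qA]00001□

The machine reaches the accept state qA and halts.

The machine executed 12 steps before halting.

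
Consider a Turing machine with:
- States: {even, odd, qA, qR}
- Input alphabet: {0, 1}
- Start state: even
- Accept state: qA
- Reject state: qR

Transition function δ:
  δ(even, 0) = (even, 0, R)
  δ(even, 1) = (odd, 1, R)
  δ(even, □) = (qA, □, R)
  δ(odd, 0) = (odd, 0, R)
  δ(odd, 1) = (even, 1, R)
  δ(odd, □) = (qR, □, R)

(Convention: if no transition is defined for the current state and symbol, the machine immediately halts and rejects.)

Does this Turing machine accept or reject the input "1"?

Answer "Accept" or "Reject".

Execution trace:
Initial: [even]1
Step 1: δ(even, 1) = (odd, 1, R) → 1[odd]□
Step 2: δ(odd, □) = (qR, □, R) → 1□[qR]□

The machine reaches the reject state qR and halts.

Answer: Reject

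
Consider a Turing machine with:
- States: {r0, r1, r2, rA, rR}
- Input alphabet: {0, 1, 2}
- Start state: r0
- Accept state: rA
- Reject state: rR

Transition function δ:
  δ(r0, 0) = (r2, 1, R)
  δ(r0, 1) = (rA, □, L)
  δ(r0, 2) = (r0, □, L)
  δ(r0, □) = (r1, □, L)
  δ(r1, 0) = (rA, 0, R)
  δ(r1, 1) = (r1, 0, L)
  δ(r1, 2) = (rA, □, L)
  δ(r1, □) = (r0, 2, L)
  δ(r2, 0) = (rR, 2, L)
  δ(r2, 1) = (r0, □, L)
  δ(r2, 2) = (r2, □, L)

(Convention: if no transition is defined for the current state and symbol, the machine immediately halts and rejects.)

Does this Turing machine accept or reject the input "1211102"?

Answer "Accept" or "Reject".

Execution trace:
Initial: [r0]1211102
Step 1: δ(r0, 1) = (rA, □, L) → [rA]□□211102

The machine reaches the accept state rA and halts.

Answer: Accept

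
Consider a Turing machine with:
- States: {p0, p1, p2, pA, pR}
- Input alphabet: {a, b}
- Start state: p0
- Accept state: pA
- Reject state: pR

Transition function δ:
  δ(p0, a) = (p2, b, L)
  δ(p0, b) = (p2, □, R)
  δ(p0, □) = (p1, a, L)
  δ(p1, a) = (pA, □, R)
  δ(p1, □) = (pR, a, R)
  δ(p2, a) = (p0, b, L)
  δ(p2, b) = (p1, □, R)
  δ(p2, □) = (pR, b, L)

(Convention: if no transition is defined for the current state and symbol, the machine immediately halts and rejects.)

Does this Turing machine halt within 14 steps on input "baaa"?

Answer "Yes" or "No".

Execution trace:
Initial: [p0]baaa
Step 1: δ(p0, b) = (p2, □, R) → □[p2]aaa
Step 2: δ(p2, a) = (p0, b, L) → [p0]□baa
Step 3: δ(p0, □) = (p1, a, L) → [p1]□abaa
Step 4: δ(p1, □) = (pR, a, R) → a[pR]abaa

The machine reaches the reject state pR and halts.
The machine halted after 4 steps (within the 14-step bound).

Answer: Yes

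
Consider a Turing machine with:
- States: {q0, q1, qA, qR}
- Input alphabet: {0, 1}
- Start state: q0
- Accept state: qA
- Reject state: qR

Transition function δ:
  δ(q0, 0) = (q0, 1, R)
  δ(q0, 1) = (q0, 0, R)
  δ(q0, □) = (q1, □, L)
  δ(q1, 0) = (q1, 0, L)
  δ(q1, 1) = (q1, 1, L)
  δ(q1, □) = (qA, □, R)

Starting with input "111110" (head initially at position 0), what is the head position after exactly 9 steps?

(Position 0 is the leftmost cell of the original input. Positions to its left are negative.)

Execution trace (head position shown):
Step 0: [q0]111110  (head at position 0)
Step 1: move right → 0[q0]11110  (head at position 1)
Step 2: move right → 00[q0]1110  (head at position 2)
Step 3: move right → 000[q0]110  (head at position 3)
Step 4: move right → 0000[q0]10  (head at position 4)
Step 5: move right → 00000[q0]0  (head at position 5)
Step 6: move right → 000001[q0]□  (head at position 6)
Step 7: move left → 00000[q1]1□  (head at position 5)
Step 8: move left → 0000[q1]01□  (head at position 4)
Step 9: move left → 000[q1]001□  (head at position 3)

After 9 steps, the head is at position 3.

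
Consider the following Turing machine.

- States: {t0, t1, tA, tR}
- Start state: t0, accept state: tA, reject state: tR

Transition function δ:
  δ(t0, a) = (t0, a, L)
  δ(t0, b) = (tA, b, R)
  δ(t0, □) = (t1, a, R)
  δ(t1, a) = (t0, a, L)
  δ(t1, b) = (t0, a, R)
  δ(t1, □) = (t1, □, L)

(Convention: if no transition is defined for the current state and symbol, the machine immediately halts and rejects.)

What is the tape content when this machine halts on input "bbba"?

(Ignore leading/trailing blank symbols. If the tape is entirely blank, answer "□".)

Execution trace:
Initial: [t0]bbba
Step 1: δ(t0, b) = (tA, b, R) → b[tA]bba

The machine reaches the accept state tA and halts.

Final tape (ignoring leading/trailing blanks): bbba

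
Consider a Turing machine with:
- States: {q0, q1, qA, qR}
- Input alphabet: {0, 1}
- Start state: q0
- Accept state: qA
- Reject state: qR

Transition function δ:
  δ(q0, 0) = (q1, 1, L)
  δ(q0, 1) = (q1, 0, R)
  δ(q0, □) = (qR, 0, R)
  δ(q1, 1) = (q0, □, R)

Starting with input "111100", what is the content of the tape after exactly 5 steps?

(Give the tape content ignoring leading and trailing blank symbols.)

Execution trace:
Initial: [q0]111100
Step 1: δ(q0, 1) = (q1, 0, R) → 0[q1]11100
Step 2: δ(q1, 1) = (q0, □, R) → 0□[q0]1100
Step 3: δ(q0, 1) = (q1, 0, R) → 0□0[q1]100
Step 4: δ(q1, 1) = (q0, □, R) → 0□0□[q0]00
Step 5: δ(q0, 0) = (q1, 1, L) → 0□0[q1]□10

No transition is defined for δ(q1, □). By convention the machine halts and rejects.

After 5 steps, the tape (ignoring leading/trailing blanks) is: 0□0□10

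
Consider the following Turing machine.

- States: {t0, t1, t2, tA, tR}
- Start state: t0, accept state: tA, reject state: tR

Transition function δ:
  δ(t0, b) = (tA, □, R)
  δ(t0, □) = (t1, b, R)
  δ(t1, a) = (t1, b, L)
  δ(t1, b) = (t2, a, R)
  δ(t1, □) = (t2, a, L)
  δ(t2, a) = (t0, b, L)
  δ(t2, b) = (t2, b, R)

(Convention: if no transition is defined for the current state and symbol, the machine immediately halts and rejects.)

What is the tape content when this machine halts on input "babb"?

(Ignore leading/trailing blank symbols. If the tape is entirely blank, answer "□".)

Execution trace:
Initial: [t0]babb
Step 1: δ(t0, b) = (tA, □, R) → □[tA]abb

The machine reaches the accept state tA and halts.

Final tape (ignoring leading/trailing blanks): abb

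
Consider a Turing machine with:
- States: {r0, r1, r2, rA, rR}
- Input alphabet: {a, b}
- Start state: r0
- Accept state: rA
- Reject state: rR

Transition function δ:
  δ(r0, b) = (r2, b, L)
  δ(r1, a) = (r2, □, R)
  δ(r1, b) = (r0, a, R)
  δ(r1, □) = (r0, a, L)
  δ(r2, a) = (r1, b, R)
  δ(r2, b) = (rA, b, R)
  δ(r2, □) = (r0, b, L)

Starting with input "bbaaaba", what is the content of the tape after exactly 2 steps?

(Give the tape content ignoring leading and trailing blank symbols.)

Execution trace:
Initial: [r0]bbaaaba
Step 1: δ(r0, b) = (r2, b, L) → [r2]□bbaaaba
Step 2: δ(r2, □) = (r0, b, L) → [r0]□bbbaaaba

No transition is defined for δ(r0, □). By convention the machine halts and rejects.

After 2 steps, the tape (ignoring leading/trailing blanks) is: bbbaaaba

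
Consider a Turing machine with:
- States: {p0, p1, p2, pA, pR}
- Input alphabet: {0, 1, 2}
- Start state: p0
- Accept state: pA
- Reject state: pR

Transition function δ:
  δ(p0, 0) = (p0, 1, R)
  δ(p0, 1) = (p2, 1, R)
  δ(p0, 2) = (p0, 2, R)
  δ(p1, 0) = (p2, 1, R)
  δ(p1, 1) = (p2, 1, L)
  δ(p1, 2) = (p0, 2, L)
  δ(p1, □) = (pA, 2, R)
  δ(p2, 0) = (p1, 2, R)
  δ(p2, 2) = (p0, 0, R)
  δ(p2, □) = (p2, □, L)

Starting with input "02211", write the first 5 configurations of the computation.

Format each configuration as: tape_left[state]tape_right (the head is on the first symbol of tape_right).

Transitions applied:
Step 1: δ(p0, 0) = (p0, 1, R)
Step 2: δ(p0, 2) = (p0, 2, R)
Step 3: δ(p0, 2) = (p0, 2, R)
Step 4: δ(p0, 1) = (p2, 1, R)

The first 5 configurations are:
[p0]02211 ⊢ 1[p0]2211 ⊢ 12[p0]211 ⊢ 122[p0]11 ⊢ 1221[p2]1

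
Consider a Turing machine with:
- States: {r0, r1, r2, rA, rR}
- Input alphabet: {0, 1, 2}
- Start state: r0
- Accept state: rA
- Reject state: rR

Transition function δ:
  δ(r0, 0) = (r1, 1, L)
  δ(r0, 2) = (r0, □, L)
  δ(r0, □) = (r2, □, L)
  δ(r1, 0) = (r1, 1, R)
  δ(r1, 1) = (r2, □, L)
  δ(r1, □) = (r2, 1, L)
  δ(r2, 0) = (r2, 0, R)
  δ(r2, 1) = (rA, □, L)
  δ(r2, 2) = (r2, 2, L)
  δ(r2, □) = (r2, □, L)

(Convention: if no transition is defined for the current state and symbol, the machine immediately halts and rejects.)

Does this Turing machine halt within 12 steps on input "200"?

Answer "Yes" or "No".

Execution trace:
Initial: [r0]200
Step 1: δ(r0, 2) = (r0, □, L) → [r0]□□00
Step 2: δ(r0, □) = (r2, □, L) → [r2]□□□00
Step 3: δ(r2, □) = (r2, □, L) → [r2]□□□□00
Step 4: δ(r2, □) = (r2, □, L) → [r2]□□□□□00
Step 5: δ(r2, □) = (r2, □, L) → [r2]□□□□□□00
Step 6: δ(r2, □) = (r2, □, L) → [r2]□□□□□□□00
Step 7: δ(r2, □) = (r2, □, L) → [r2]□□□□□□□□00
Step 8: δ(r2, □) = (r2, □, L) → [r2]□□□□□□□□□00
Step 9: δ(r2, □) = (r2, □, L) → [r2]□□□□□□□□□□00
Step 10: δ(r2, □) = (r2, □, L) → [r2]□□□□□□□□□□□00
Step 11: δ(r2, □) = (r2, □, L) → [r2]□□□□□□□□□□□□00
Step 12: δ(r2, □) = (r2, □, L) → [r2]□□□□□□□□□□□□□00

The machine has not reached a halting state after 12 steps.
The machine did not halt within the 12-step bound.

Answer: No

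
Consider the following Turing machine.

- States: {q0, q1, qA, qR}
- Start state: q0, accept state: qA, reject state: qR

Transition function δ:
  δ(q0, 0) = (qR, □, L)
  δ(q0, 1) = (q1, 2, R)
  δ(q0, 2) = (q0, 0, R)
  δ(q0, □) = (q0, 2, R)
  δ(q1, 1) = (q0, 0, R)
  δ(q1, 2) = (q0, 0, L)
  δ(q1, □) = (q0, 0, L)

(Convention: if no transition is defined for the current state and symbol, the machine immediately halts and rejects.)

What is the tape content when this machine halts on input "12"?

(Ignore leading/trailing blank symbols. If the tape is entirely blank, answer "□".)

Execution trace:
Initial: [q0]12
Step 1: δ(q0, 1) = (q1, 2, R) → 2[q1]2
Step 2: δ(q1, 2) = (q0, 0, L) → [q0]20
Step 3: δ(q0, 2) = (q0, 0, R) → 0[q0]0
Step 4: δ(q0, 0) = (qR, □, L) → [qR]0□

The machine reaches the reject state qR and halts.

Final tape (ignoring leading/trailing blanks): 0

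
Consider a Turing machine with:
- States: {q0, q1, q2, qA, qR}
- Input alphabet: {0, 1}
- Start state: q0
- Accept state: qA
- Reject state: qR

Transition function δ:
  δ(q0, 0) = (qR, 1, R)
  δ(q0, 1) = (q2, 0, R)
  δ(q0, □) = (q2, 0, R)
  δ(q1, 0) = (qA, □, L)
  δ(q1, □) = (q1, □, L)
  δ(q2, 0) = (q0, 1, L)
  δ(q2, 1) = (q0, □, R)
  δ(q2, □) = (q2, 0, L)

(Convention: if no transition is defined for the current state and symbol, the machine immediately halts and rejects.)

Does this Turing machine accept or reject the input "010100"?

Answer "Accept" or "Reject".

Execution trace:
Initial: [q0]010100
Step 1: δ(q0, 0) = (qR, 1, R) → 1[qR]10100

The machine reaches the reject state qR and halts.

Answer: Reject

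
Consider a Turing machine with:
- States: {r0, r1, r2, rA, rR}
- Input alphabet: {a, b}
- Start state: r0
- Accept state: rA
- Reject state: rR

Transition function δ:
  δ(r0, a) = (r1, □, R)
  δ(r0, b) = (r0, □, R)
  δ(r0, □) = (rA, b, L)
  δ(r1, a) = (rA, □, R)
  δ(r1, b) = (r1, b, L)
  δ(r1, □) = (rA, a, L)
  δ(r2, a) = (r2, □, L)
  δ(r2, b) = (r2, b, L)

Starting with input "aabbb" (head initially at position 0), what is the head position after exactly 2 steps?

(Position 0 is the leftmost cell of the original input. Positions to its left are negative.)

Execution trace (head position shown):
Step 0: [r0]aabbb  (head at position 0)
Step 1: move right → □[r1]abbb  (head at position 1)
Step 2: move right → □□[rA]bbb  (head at position 2)

After 2 steps, the head is at position 2.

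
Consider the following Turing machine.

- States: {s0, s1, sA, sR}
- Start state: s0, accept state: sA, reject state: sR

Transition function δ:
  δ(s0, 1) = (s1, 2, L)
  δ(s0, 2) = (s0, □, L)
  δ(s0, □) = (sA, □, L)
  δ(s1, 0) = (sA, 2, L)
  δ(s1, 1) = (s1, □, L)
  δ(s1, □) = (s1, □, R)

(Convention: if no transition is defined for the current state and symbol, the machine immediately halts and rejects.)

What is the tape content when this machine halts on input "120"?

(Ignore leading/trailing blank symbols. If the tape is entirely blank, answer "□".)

Execution trace:
Initial: [s0]120
Step 1: δ(s0, 1) = (s1, 2, L) → [s1]□220
Step 2: δ(s1, □) = (s1, □, R) → □[s1]220

No transition is defined for δ(s1, 2). By convention the machine halts and rejects.

Final tape (ignoring leading/trailing blanks): 220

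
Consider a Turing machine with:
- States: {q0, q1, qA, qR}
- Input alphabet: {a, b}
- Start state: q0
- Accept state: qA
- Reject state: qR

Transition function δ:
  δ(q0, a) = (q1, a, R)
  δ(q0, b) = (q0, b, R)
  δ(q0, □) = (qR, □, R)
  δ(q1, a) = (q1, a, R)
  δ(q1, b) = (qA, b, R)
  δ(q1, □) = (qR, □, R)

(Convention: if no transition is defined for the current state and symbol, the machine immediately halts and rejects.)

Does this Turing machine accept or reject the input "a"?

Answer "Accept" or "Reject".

Execution trace:
Initial: [q0]a
Step 1: δ(q0, a) = (q1, a, R) → a[q1]□
Step 2: δ(q1, □) = (qR, □, R) → a□[qR]□

The machine reaches the reject state qR and halts.

Answer: Reject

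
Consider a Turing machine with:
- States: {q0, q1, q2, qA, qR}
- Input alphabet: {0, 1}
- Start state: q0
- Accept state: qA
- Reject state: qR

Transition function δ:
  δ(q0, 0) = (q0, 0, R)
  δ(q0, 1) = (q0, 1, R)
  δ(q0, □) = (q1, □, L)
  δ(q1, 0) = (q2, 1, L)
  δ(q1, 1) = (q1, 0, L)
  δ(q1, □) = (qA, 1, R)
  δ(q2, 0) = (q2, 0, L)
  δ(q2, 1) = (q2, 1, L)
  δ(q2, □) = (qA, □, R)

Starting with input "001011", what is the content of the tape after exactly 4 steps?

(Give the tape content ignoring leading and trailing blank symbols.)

Execution trace:
Initial: [q0]001011
Step 1: δ(q0, 0) = (q0, 0, R) → 0[q0]01011
Step 2: δ(q0, 0) = (q0, 0, R) → 00[q0]1011
Step 3: δ(q0, 1) = (q0, 1, R) → 001[q0]011
Step 4: δ(q0, 0) = (q0, 0, R) → 0010[q0]11

After 4 steps, the tape (ignoring leading/trailing blanks) is: 001011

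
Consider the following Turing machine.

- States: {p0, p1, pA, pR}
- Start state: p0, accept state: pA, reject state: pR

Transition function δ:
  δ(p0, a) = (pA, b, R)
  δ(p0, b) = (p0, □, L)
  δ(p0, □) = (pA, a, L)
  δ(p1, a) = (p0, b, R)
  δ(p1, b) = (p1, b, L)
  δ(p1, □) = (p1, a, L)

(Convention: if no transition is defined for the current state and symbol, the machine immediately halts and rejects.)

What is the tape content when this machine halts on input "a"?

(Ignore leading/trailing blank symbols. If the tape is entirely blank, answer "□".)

Execution trace:
Initial: [p0]a
Step 1: δ(p0, a) = (pA, b, R) → b[pA]□

The machine reaches the accept state pA and halts.

Final tape (ignoring leading/trailing blanks): b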